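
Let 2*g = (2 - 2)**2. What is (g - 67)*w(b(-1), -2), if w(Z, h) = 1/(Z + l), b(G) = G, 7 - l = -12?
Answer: -67/18 ≈ -3.7222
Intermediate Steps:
l = 19 (l = 7 - 1*(-12) = 7 + 12 = 19)
w(Z, h) = 1/(19 + Z) (w(Z, h) = 1/(Z + 19) = 1/(19 + Z))
g = 0 (g = (2 - 2)**2/2 = (1/2)*0**2 = (1/2)*0 = 0)
(g - 67)*w(b(-1), -2) = (0 - 67)/(19 - 1) = -67/18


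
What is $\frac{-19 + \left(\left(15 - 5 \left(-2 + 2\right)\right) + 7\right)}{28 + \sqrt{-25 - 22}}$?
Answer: $\frac{28}{277} - \frac{i \sqrt{47}}{277} \approx 0.10108 - 0.02475 i$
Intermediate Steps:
$\frac{-19 + \left(\left(15 - 5 \left(-2 + 2\right)\right) + 7\right)}{28 + \sqrt{-25 - 22}} = \frac{-19 + \left(\left(15 - 0\right) + 7\right)}{28 + \sqrt{-47}} = \frac{-19 + \left(\left(15 + 0\right) + 7\right)}{28 + i \sqrt{47}} = \frac{-19 + \left(15 + 7\right)}{28 + i \sqrt{47}} = \frac{-19 + 22}{28 + i \sqrt{47}} = \frac{1}{28 + i \sqrt{47}} \cdot 3 = \frac{3}{28 + i \sqrt{47}}$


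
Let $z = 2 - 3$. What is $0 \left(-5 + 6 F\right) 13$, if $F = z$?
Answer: $0$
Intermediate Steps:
$z = -1$
$F = -1$
$0 \left(-5 + 6 F\right) 13 = 0 \left(-5 + 6 \left(-1\right)\right) 13 = 0 \left(-5 - 6\right) 13 = 0 \left(-11\right) 13 = 0 \cdot 13 = 0$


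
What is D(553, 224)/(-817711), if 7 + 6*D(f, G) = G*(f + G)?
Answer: -174041/4906266 ≈ -0.035473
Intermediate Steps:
D(f, G) = -7/6 + G*(G + f)/6 (D(f, G) = -7/6 + (G*(f + G))/6 = -7/6 + (G*(G + f))/6 = -7/6 + G*(G + f)/6)
D(553, 224)/(-817711) = (-7/6 + (⅙)*224² + (⅙)*224*553)/(-817711) = (-7/6 + (⅙)*50176 + 61936/3)*(-1/817711) = (-7/6 + 25088/3 + 61936/3)*(-1/817711) = (174041/6)*(-1/817711) = -174041/4906266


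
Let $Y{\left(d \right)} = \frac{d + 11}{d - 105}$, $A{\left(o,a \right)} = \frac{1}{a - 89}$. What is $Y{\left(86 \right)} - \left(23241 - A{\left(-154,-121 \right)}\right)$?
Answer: $- \frac{92751979}{3990} \approx -23246.0$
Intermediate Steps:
$A{\left(o,a \right)} = \frac{1}{-89 + a}$
$Y{\left(d \right)} = \frac{11 + d}{-105 + d}$
$Y{\left(86 \right)} - \left(23241 - A{\left(-154,-121 \right)}\right) = \frac{11 + 86}{-105 + 86} - \left(23241 - \frac{1}{-89 - 121}\right) = \frac{1}{-19} \cdot 97 - \left(23241 - \frac{1}{-210}\right) = \left(- \frac{1}{19}\right) 97 - \left(23241 - - \frac{1}{210}\right) = - \frac{97}{19} - \left(23241 + \frac{1}{210}\right) = - \frac{97}{19} - \frac{4880611}{210} = - \frac{92751979}{3990}$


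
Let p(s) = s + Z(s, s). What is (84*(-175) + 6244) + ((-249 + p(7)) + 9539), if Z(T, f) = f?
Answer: 848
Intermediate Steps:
p(s) = 2*s (p(s) = s + s = 2*s)
(84*(-175) + 6244) + ((-249 + p(7)) + 9539) = (84*(-175) + 6244) + ((-249 + 2*7) + 9539) = (-14700 + 6244) + ((-249 + 14) + 9539) = -8456 + (-235 + 9539) = -8456 + 9304 = 848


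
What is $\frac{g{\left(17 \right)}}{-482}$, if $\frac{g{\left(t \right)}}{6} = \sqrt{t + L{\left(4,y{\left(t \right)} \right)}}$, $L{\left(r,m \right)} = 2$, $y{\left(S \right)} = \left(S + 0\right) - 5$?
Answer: $- \frac{3 \sqrt{19}}{241} \approx -0.05426$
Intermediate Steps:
$y{\left(S \right)} = -5 + S$ ($y{\left(S \right)} = S - 5 = -5 + S$)
$g{\left(t \right)} = 6 \sqrt{2 + t}$ ($g{\left(t \right)} = 6 \sqrt{t + 2} = 6 \sqrt{2 + t}$)
$\frac{g{\left(17 \right)}}{-482} = \frac{6 \sqrt{2 + 17}}{-482} = 6 \sqrt{19} \left(- \frac{1}{482}\right) = - \frac{3 \sqrt{19}}{241}$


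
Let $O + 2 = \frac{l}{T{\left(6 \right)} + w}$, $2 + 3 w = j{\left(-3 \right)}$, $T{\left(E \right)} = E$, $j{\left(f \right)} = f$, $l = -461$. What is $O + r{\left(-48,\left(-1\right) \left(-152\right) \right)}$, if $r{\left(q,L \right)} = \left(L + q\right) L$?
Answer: $\frac{204095}{13} \approx 15700.0$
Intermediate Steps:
$w = - \frac{5}{3}$ ($w = - \frac{2}{3} + \frac{1}{3} \left(-3\right) = - \frac{2}{3} - 1 = - \frac{5}{3} \approx -1.6667$)
$r{\left(q,L \right)} = L \left(L + q\right)$
$O = - \frac{1409}{13}$ ($O = -2 - \frac{461}{6 - \frac{5}{3}} = -2 - \frac{461}{\frac{13}{3}} = -2 - \frac{1383}{13} = - \frac{1409}{13} \approx -108.38$)
$O + r{\left(-48,\left(-1\right) \left(-152\right) \right)} = - \frac{1409}{13} + \left(-1\right) \left(-152\right) \left(\left(-1\right) \left(-152\right) - 48\right) = - \frac{1409}{13} + 152 \left(152 - 48\right) = - \frac{1409}{13} + 152 \cdot 104 = - \frac{1409}{13} + 15808 = \frac{204095}{13}$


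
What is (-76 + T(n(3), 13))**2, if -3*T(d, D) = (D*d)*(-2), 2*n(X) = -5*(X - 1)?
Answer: 128164/9 ≈ 14240.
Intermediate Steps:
n(X) = 5/2 - 5*X/2 (n(X) = (-5*(X - 1))/2 = (-5*(-1 + X))/2 = (5 - 5*X)/2 = 5/2 - 5*X/2)
T(d, D) = 2*D*d/3 (T(d, D) = -D*d*(-2)/3 = -(-2)*D*d/3 = 2*D*d/3)
(-76 + T(n(3), 13))**2 = (-76 + (2/3)*13*(5/2 - 5/2*3))**2 = (-76 + (2/3)*13*(5/2 - 15/2))**2 = (-76 + (2/3)*13*(-5))**2 = (-76 - 130/3)**2 = (-358/3)**2 = 128164/9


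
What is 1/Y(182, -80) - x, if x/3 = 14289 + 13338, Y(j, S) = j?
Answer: -15084341/182 ≈ -82881.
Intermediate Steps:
x = 82881 (x = 3*(14289 + 13338) = 3*27627 = 82881)
1/Y(182, -80) - x = 1/182 - 1*82881 = 1/182 - 82881 = -15084341/182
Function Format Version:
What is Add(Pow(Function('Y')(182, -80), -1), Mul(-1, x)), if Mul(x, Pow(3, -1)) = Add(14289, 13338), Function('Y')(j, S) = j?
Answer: Rational(-15084341, 182) ≈ -82881.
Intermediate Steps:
x = 82881 (x = Mul(3, Add(14289, 13338)) = Mul(3, 27627) = 82881)
Add(Pow(Function('Y')(182, -80), -1), Mul(-1, x)) = Add(Pow(182, -1), Mul(-1, 82881)) = Add(Rational(1, 182), -82881) = Rational(-15084341, 182)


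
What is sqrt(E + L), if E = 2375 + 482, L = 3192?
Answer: sqrt(6049) ≈ 77.775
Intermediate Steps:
E = 2857
sqrt(E + L) = sqrt(2857 + 3192) = sqrt(6049)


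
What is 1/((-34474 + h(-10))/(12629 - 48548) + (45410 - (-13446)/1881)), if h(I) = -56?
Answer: 2502357/113652324622 ≈ 2.2018e-5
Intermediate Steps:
1/((-34474 + h(-10))/(12629 - 48548) + (45410 - (-13446)/1881)) = 1/((-34474 - 56)/(12629 - 48548) + (45410 - (-13446)/1881)) = 1/(-34530/(-35919) + (45410 - (-13446)/1881)) = 1/(-34530*(-1/35919) + (45410 - 1*(-1494/209))) = 1/(11510/11973 + (45410 + 1494/209)) = 1/(11510/11973 + 9492184/209) = 1/(113652324622/2502357) = 2502357/113652324622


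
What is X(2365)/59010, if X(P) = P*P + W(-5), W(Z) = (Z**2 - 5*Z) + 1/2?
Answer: 11186551/118020 ≈ 94.785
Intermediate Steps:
W(Z) = 1/2 + Z**2 - 5*Z (W(Z) = (Z**2 - 5*Z) + 1/2 = 1/2 + Z**2 - 5*Z)
X(P) = 101/2 + P**2 (X(P) = P*P + (1/2 + (-5)**2 - 5*(-5)) = P**2 + (1/2 + 25 + 25) = P**2 + 101/2 = 101/2 + P**2)
X(2365)/59010 = (101/2 + 2365**2)/59010 = (101/2 + 5593225)*(1/59010) = (11186551/2)*(1/59010) = 11186551/118020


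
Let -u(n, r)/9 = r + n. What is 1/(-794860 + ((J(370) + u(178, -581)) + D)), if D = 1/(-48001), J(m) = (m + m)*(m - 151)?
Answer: -48001/30200933174 ≈ -1.5894e-6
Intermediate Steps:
J(m) = 2*m*(-151 + m) (J(m) = (2*m)*(-151 + m) = 2*m*(-151 + m))
D = -1/48001 ≈ -2.0833e-5
u(n, r) = -9*n - 9*r (u(n, r) = -9*(r + n) = -9*(n + r) = -9*n - 9*r)
1/(-794860 + ((J(370) + u(178, -581)) + D)) = 1/(-794860 + ((2*370*(-151 + 370) + (-9*178 - 9*(-581))) - 1/48001)) = 1/(-794860 + ((2*370*219 + (-1602 + 5229)) - 1/48001)) = 1/(-794860 + ((162060 + 3627) - 1/48001)) = 1/(-794860 + (165687 - 1/48001)) = 1/(-794860 + 7953141686/48001) = 1/(-30200933174/48001) = -48001/30200933174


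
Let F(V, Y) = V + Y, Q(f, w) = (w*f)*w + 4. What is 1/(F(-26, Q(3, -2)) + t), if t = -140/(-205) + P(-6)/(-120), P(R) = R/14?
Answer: -11480/106919 ≈ -0.10737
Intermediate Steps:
P(R) = R/14 (P(R) = R*(1/14) = R/14)
t = 7881/11480 (t = -140/(-205) + ((1/14)*(-6))/(-120) = -140*(-1/205) - 3/7*(-1/120) = 28/41 + 1/280 = 7881/11480 ≈ 0.68650)
Q(f, w) = 4 + f*w² (Q(f, w) = (f*w)*w + 4 = f*w² + 4 = 4 + f*w²)
1/(F(-26, Q(3, -2)) + t) = 1/((-26 + (4 + 3*(-2)²)) + 7881/11480) = 1/((-26 + (4 + 3*4)) + 7881/11480) = 1/((-26 + (4 + 12)) + 7881/11480) = 1/((-26 + 16) + 7881/11480) = 1/(-10 + 7881/11480) = 1/(-106919/11480) = -11480/106919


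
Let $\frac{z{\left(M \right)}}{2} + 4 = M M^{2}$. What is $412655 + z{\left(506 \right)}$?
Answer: $259521079$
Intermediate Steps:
$z{\left(M \right)} = -8 + 2 M^{3}$ ($z{\left(M \right)} = -8 + 2 M M^{2} = -8 + 2 M^{3}$)
$412655 + z{\left(506 \right)} = 412655 - \left(8 - 2 \cdot 506^{3}\right) = 412655 + \left(-8 + 2 \cdot 129554216\right) = 412655 + \left(-8 + 259108432\right) = 412655 + 259108424 = 259521079$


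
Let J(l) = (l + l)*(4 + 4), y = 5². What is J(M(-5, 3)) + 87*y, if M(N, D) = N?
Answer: 2095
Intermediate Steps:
y = 25
J(l) = 16*l (J(l) = (2*l)*8 = 16*l)
J(M(-5, 3)) + 87*y = 16*(-5) + 87*25 = -80 + 2175 = 2095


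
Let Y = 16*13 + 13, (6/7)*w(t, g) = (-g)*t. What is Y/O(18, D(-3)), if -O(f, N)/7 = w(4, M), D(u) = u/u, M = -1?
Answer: -663/98 ≈ -6.7653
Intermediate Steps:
w(t, g) = -7*g*t/6 (w(t, g) = 7*((-g)*t)/6 = 7*(-g*t)/6 = -7*g*t/6)
D(u) = 1
Y = 221 (Y = 208 + 13 = 221)
O(f, N) = -98/3 (O(f, N) = -(-49)*(-1)*4/6 = -7*14/3 = -98/3)
Y/O(18, D(-3)) = 221/(-98/3) = 221*(-3/98) = -663/98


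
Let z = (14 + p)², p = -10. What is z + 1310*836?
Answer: 1095176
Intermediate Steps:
z = 16 (z = (14 - 10)² = 4² = 16)
z + 1310*836 = 16 + 1310*836 = 16 + 1095160 = 1095176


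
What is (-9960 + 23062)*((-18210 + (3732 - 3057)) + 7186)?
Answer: -135592598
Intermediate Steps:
(-9960 + 23062)*((-18210 + (3732 - 3057)) + 7186) = 13102*((-18210 + 675) + 7186) = 13102*(-17535 + 7186) = 13102*(-10349) = -135592598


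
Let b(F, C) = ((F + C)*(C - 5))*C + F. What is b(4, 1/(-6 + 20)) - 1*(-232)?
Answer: 643651/2744 ≈ 234.57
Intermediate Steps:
b(F, C) = F + C*(-5 + C)*(C + F) (b(F, C) = ((C + F)*(-5 + C))*C + F = ((-5 + C)*(C + F))*C + F = C*(-5 + C)*(C + F) + F = F + C*(-5 + C)*(C + F))
b(4, 1/(-6 + 20)) - 1*(-232) = (4 + (1/(-6 + 20))**3 - 5/(-6 + 20)**2 + 4*(1/(-6 + 20))**2 - 5*4/(-6 + 20)) - 1*(-232) = (4 + (1/14)**3 - 5*(1/14)**2 + 4*(1/14)**2 - 5*4/14) + 232 = (4 + (1/14)**3 - 5*(1/14)**2 + 4*(1/14)**2 - 5*1/14*4) + 232 = (4 + 1/2744 - 5*1/196 + 4*(1/196) - 10/7) + 232 = (4 + 1/2744 - 5/196 + 1/49 - 10/7) + 232 = 7043/2744 + 232 = 643651/2744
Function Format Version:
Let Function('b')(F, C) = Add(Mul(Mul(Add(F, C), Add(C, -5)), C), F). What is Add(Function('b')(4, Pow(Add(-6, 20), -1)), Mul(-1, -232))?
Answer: Rational(643651, 2744) ≈ 234.57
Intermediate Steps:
Function('b')(F, C) = Add(F, Mul(C, Add(-5, C), Add(C, F))) (Function('b')(F, C) = Add(Mul(Mul(Add(C, F), Add(-5, C)), C), F) = Add(Mul(Mul(Add(-5, C), Add(C, F)), C), F) = Add(Mul(C, Add(-5, C), Add(C, F)), F) = Add(F, Mul(C, Add(-5, C), Add(C, F))))
Add(Function('b')(4, Pow(Add(-6, 20), -1)), Mul(-1, -232)) = Add(Add(4, Pow(Pow(Add(-6, 20), -1), 3), Mul(-5, Pow(Pow(Add(-6, 20), -1), 2)), Mul(4, Pow(Pow(Add(-6, 20), -1), 2)), Mul(-5, Pow(Add(-6, 20), -1), 4)), Mul(-1, -232)) = Add(Add(4, Pow(Pow(14, -1), 3), Mul(-5, Pow(Pow(14, -1), 2)), Mul(4, Pow(Pow(14, -1), 2)), Mul(-5, Pow(14, -1), 4)), 232) = Add(Add(4, Pow(Rational(1, 14), 3), Mul(-5, Pow(Rational(1, 14), 2)), Mul(4, Pow(Rational(1, 14), 2)), Mul(-5, Rational(1, 14), 4)), 232) = Add(Add(4, Rational(1, 2744), Mul(-5, Rational(1, 196)), Mul(4, Rational(1, 196)), Rational(-10, 7)), 232) = Add(Add(4, Rational(1, 2744), Rational(-5, 196), Rational(1, 49), Rational(-10, 7)), 232) = Add(Rational(7043, 2744), 232) = Rational(643651, 2744)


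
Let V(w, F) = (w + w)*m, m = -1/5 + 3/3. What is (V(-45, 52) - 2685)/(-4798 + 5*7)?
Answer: 2757/4763 ≈ 0.57884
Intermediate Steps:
m = ⅘ (m = -1*⅕ + 3*(⅓) = -⅕ + 1 = ⅘ ≈ 0.80000)
V(w, F) = 8*w/5 (V(w, F) = (w + w)*(⅘) = (2*w)*(⅘) = 8*w/5)
(V(-45, 52) - 2685)/(-4798 + 5*7) = ((8/5)*(-45) - 2685)/(-4798 + 5*7) = (-72 - 2685)/(-4798 + 35) = -2757/(-4763) = -2757*(-1/4763) = 2757/4763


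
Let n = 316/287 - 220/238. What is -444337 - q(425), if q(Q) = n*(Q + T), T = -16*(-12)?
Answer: -2168452077/4879 ≈ -4.4445e+5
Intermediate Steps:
n = 862/4879 (n = 316*(1/287) - 220*1/238 = 316/287 - 110/119 = 862/4879 ≈ 0.17668)
T = 192
q(Q) = 165504/4879 + 862*Q/4879 (q(Q) = 862*(Q + 192)/4879 = 862*(192 + Q)/4879 = 165504/4879 + 862*Q/4879)
-444337 - q(425) = -444337 - (165504/4879 + (862/4879)*425) = -444337 - (165504/4879 + 21550/287) = -444337 - 1*531854/4879 = -444337 - 531854/4879 = -2168452077/4879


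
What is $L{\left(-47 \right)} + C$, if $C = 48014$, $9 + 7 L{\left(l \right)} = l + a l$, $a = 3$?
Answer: $\frac{335901}{7} \approx 47986.0$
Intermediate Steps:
$L{\left(l \right)} = - \frac{9}{7} + \frac{4 l}{7}$ ($L{\left(l \right)} = - \frac{9}{7} + \frac{l + 3 l}{7} = - \frac{9}{7} + \frac{4 l}{7}$)
$L{\left(-47 \right)} + C = \left(- \frac{9}{7} + \frac{4}{7} \left(-47\right)\right) + 48014 = \left(- \frac{9}{7} - \frac{188}{7}\right) + 48014 = - \frac{197}{7} + 48014 = \frac{335901}{7}$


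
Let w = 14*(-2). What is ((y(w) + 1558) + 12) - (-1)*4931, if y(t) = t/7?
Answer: 6497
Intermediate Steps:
w = -28
y(t) = t/7 (y(t) = t*(1/7) = t/7)
((y(w) + 1558) + 12) - (-1)*4931 = (((1/7)*(-28) + 1558) + 12) - (-1)*4931 = ((-4 + 1558) + 12) - 1*(-4931) = (1554 + 12) + 4931 = 1566 + 4931 = 6497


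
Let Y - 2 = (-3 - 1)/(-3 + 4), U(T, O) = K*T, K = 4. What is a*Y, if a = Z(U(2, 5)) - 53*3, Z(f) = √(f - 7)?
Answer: 316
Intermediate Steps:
U(T, O) = 4*T
Z(f) = √(-7 + f)
a = -158 (a = √(-7 + 4*2) - 53*3 = √(-7 + 8) - 159 = √1 - 159 = 1 - 159 = -158)
Y = -2 (Y = 2 + (-3 - 1)/(-3 + 4) = 2 - 4/1 = 2 - 4*1 = 2 - 4 = -2)
a*Y = -158*(-2) = 316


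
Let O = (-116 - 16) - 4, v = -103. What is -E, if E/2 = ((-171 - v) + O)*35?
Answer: 14280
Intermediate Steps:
O = -136 (O = -132 - 4 = -136)
E = -14280 (E = 2*(((-171 - 1*(-103)) - 136)*35) = 2*(((-171 + 103) - 136)*35) = 2*((-68 - 136)*35) = 2*(-204*35) = 2*(-7140) = -14280)
-E = -1*(-14280) = 14280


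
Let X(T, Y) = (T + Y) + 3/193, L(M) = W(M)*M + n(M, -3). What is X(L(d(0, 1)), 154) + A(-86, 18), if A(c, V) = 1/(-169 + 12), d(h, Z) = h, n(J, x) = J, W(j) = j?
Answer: 4666632/30301 ≈ 154.01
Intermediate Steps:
A(c, V) = -1/157 (A(c, V) = 1/(-157) = -1/157)
L(M) = M + M² (L(M) = M*M + M = M² + M = M + M²)
X(T, Y) = 3/193 + T + Y (X(T, Y) = (T + Y) + 3*(1/193) = (T + Y) + 3/193 = 3/193 + T + Y)
X(L(d(0, 1)), 154) + A(-86, 18) = (3/193 + 0*(1 + 0) + 154) - 1/157 = (3/193 + 0*1 + 154) - 1/157 = (3/193 + 0 + 154) - 1/157 = 29725/193 - 1/157 = 4666632/30301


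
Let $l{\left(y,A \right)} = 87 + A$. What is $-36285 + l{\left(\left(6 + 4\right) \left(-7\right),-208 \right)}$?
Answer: $-36406$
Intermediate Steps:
$-36285 + l{\left(\left(6 + 4\right) \left(-7\right),-208 \right)} = -36285 + \left(87 - 208\right) = -36285 - 121 = -36406$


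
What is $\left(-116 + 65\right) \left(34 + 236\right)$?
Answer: $-13770$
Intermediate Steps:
$\left(-116 + 65\right) \left(34 + 236\right) = \left(-51\right) 270 = -13770$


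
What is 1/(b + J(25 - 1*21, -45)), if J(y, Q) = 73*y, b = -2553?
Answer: -1/2261 ≈ -0.00044228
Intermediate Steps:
1/(b + J(25 - 1*21, -45)) = 1/(-2553 + 73*(25 - 1*21)) = 1/(-2553 + 73*(25 - 21)) = 1/(-2553 + 73*4) = 1/(-2553 + 292) = 1/(-2261) = -1/2261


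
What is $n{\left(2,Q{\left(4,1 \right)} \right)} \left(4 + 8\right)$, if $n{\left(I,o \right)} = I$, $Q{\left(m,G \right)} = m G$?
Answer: $24$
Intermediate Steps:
$Q{\left(m,G \right)} = G m$
$n{\left(2,Q{\left(4,1 \right)} \right)} \left(4 + 8\right) = 2 \left(4 + 8\right) = 2 \cdot 12 = 24$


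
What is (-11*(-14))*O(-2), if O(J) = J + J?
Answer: -616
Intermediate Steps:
O(J) = 2*J
(-11*(-14))*O(-2) = (-11*(-14))*(2*(-2)) = 154*(-4) = -616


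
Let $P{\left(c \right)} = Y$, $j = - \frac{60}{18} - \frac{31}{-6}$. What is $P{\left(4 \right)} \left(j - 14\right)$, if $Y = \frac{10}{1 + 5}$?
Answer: $- \frac{365}{18} \approx -20.278$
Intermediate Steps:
$j = \frac{11}{6}$ ($j = \left(-60\right) \frac{1}{18} - - \frac{31}{6} = - \frac{10}{3} + \frac{31}{6} = \frac{11}{6} \approx 1.8333$)
$Y = \frac{5}{3}$ ($Y = \frac{10}{6} = 10 \cdot \frac{1}{6} = \frac{5}{3} \approx 1.6667$)
$P{\left(c \right)} = \frac{5}{3}$
$P{\left(4 \right)} \left(j - 14\right) = \frac{5 \left(\frac{11}{6} - 14\right)}{3} = \frac{5}{3} \left(- \frac{73}{6}\right) = - \frac{365}{18}$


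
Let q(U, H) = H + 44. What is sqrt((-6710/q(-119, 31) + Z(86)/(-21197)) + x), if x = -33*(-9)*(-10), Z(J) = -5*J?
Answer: I*sqrt(309295900649670)/317955 ≈ 55.312*I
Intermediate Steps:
q(U, H) = 44 + H
x = -2970 (x = 297*(-10) = -2970)
sqrt((-6710/q(-119, 31) + Z(86)/(-21197)) + x) = sqrt((-6710/(44 + 31) - 5*86/(-21197)) - 2970) = sqrt((-6710/75 - 430*(-1/21197)) - 2970) = sqrt((-6710*1/75 + 430/21197) - 2970) = sqrt((-1342/15 + 430/21197) - 2970) = sqrt(-28439924/317955 - 2970) = sqrt(-972766274/317955) = I*sqrt(309295900649670)/317955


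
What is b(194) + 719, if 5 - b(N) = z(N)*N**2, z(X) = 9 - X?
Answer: 6963384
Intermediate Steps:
b(N) = 5 - N**2*(9 - N) (b(N) = 5 - (9 - N)*N**2 = 5 - N**2*(9 - N))
b(194) + 719 = (5 + 194**2*(-9 + 194)) + 719 = (5 + 37636*185) + 719 = (5 + 6962660) + 719 = 6962665 + 719 = 6963384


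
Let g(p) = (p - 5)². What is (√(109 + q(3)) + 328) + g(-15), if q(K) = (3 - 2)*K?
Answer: 728 + 4*√7 ≈ 738.58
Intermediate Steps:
q(K) = K (q(K) = 1*K = K)
g(p) = (-5 + p)²
(√(109 + q(3)) + 328) + g(-15) = (√(109 + 3) + 328) + (-5 - 15)² = (√112 + 328) + (-20)² = (4*√7 + 328) + 400 = (328 + 4*√7) + 400 = 728 + 4*√7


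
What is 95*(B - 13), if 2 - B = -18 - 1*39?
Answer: 4370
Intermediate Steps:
B = 59 (B = 2 - (-18 - 1*39) = 2 - (-18 - 39) = 2 - 1*(-57) = 2 + 57 = 59)
95*(B - 13) = 95*(59 - 13) = 95*46 = 4370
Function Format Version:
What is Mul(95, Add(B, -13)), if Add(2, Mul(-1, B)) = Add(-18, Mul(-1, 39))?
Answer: 4370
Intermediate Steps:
B = 59 (B = Add(2, Mul(-1, Add(-18, Mul(-1, 39)))) = Add(2, Mul(-1, Add(-18, -39))) = Add(2, Mul(-1, -57)) = Add(2, 57) = 59)
Mul(95, Add(B, -13)) = Mul(95, Add(59, -13)) = Mul(95, 46) = 4370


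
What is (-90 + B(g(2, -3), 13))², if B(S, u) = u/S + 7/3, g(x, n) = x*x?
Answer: 1026169/144 ≈ 7126.2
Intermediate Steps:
g(x, n) = x²
B(S, u) = 7/3 + u/S (B(S, u) = u/S + 7*(⅓) = u/S + 7/3 = 7/3 + u/S)
(-90 + B(g(2, -3), 13))² = (-90 + (7/3 + 13/(2²)))² = (-90 + (7/3 + 13/4))² = (-90 + 67/12)² = (-1013/12)² = 1026169/144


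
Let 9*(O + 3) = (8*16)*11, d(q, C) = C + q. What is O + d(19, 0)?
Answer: 1552/9 ≈ 172.44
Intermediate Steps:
O = 1381/9 (O = -3 + ((8*16)*11)/9 = -3 + (128*11)/9 = -3 + (⅑)*1408 = -3 + 1408/9 = 1381/9 ≈ 153.44)
O + d(19, 0) = 1381/9 + (0 + 19) = 1381/9 + 19 = 1552/9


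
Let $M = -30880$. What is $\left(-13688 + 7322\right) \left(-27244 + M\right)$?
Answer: $370017384$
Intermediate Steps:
$\left(-13688 + 7322\right) \left(-27244 + M\right) = \left(-13688 + 7322\right) \left(-27244 - 30880\right) = \left(-6366\right) \left(-58124\right) = 370017384$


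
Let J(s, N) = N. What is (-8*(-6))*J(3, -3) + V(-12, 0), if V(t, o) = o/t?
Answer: -144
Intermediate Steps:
(-8*(-6))*J(3, -3) + V(-12, 0) = -8*(-6)*(-3) + 0/(-12) = 48*(-3) + 0*(-1/12) = -144 + 0 = -144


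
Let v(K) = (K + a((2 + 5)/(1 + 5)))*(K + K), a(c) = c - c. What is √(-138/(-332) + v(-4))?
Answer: √893246/166 ≈ 5.6935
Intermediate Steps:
a(c) = 0
v(K) = 2*K² (v(K) = (K + 0)*(K + K) = K*(2*K) = 2*K²)
√(-138/(-332) + v(-4)) = √(-138/(-332) + 2*(-4)²) = √(-138*(-1/332) + 2*16) = √(69/166 + 32) = √(5381/166) = √893246/166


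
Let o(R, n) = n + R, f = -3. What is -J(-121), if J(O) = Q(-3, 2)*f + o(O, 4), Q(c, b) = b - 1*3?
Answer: 114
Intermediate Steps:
o(R, n) = R + n
Q(c, b) = -3 + b (Q(c, b) = b - 3 = -3 + b)
J(O) = 7 + O (J(O) = (-3 + 2)*(-3) + (O + 4) = -1*(-3) + (4 + O) = 3 + (4 + O) = 7 + O)
-J(-121) = -(7 - 121) = -1*(-114) = 114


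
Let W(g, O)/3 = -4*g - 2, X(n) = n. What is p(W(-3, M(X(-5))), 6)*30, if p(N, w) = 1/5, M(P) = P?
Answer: 6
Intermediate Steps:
W(g, O) = -6 - 12*g (W(g, O) = 3*(-4*g - 2) = 3*(-2 - 4*g) = -6 - 12*g)
p(N, w) = ⅕
p(W(-3, M(X(-5))), 6)*30 = (⅕)*30 = 6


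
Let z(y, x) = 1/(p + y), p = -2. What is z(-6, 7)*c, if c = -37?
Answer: 37/8 ≈ 4.6250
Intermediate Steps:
z(y, x) = 1/(-2 + y)
z(-6, 7)*c = -37/(-2 - 6) = -37/(-8) = -⅛*(-37) = 37/8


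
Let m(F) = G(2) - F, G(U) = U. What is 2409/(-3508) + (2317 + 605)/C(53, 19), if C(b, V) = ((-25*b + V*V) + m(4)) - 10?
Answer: -1575195/427976 ≈ -3.6806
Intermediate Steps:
m(F) = 2 - F
C(b, V) = -12 + V² - 25*b (C(b, V) = ((-25*b + V*V) + (2 - 1*4)) - 10 = ((-25*b + V²) + (2 - 4)) - 10 = ((V² - 25*b) - 2) - 10 = (-2 + V² - 25*b) - 10 = -12 + V² - 25*b)
2409/(-3508) + (2317 + 605)/C(53, 19) = 2409/(-3508) + (2317 + 605)/(-12 + 19² - 25*53) = 2409*(-1/3508) + 2922/(-12 + 361 - 1325) = -2409/3508 + 2922/(-976) = -2409/3508 + 2922*(-1/976) = -2409/3508 - 1461/488 = -1575195/427976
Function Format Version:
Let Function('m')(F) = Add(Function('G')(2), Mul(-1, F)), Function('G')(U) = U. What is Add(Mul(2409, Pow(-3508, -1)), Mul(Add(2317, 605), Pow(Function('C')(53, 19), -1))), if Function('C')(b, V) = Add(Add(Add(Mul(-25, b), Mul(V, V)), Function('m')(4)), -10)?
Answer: Rational(-1575195, 427976) ≈ -3.6806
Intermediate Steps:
Function('m')(F) = Add(2, Mul(-1, F))
Function('C')(b, V) = Add(-12, Pow(V, 2), Mul(-25, b)) (Function('C')(b, V) = Add(Add(Add(Mul(-25, b), Mul(V, V)), Add(2, Mul(-1, 4))), -10) = Add(Add(Add(Mul(-25, b), Pow(V, 2)), Add(2, -4)), -10) = Add(Add(Add(Pow(V, 2), Mul(-25, b)), -2), -10) = Add(Add(-2, Pow(V, 2), Mul(-25, b)), -10) = Add(-12, Pow(V, 2), Mul(-25, b)))
Add(Mul(2409, Pow(-3508, -1)), Mul(Add(2317, 605), Pow(Function('C')(53, 19), -1))) = Add(Mul(2409, Pow(-3508, -1)), Mul(Add(2317, 605), Pow(Add(-12, Pow(19, 2), Mul(-25, 53)), -1))) = Add(Mul(2409, Rational(-1, 3508)), Mul(2922, Pow(Add(-12, 361, -1325), -1))) = Add(Rational(-2409, 3508), Mul(2922, Pow(-976, -1))) = Add(Rational(-2409, 3508), Mul(2922, Rational(-1, 976))) = Add(Rational(-2409, 3508), Rational(-1461, 488)) = Rational(-1575195, 427976)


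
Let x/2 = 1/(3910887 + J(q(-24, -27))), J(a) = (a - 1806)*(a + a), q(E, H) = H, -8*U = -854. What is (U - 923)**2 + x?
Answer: 42746105760557/64157904 ≈ 6.6626e+5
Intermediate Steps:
U = 427/4 (U = -1/8*(-854) = 427/4 ≈ 106.75)
J(a) = 2*a*(-1806 + a) (J(a) = (-1806 + a)*(2*a) = 2*a*(-1806 + a))
x = 2/4009869 (x = 2/(3910887 + 2*(-27)*(-1806 - 27)) = 2/(3910887 + 2*(-27)*(-1833)) = 2/(3910887 + 98982) = 2/4009869 ≈ 4.9877e-7)
(U - 923)**2 + x = (427/4 - 923)**2 + 2/4009869 = (-3265/4)**2 + 2/4009869 = 10660225/16 + 2/4009869 = 42746105760557/64157904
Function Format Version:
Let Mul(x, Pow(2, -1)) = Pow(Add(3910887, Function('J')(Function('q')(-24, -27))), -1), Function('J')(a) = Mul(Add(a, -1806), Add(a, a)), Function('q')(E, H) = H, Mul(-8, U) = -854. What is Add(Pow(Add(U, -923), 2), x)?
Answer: Rational(42746105760557, 64157904) ≈ 6.6626e+5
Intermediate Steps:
U = Rational(427, 4) (U = Mul(Rational(-1, 8), -854) = Rational(427, 4) ≈ 106.75)
Function('J')(a) = Mul(2, a, Add(-1806, a)) (Function('J')(a) = Mul(Add(-1806, a), Mul(2, a)) = Mul(2, a, Add(-1806, a)))
x = Rational(2, 4009869) (x = Mul(2, Pow(Add(3910887, Mul(2, -27, Add(-1806, -27))), -1)) = Mul(2, Pow(Add(3910887, Mul(2, -27, -1833)), -1)) = Mul(2, Pow(Add(3910887, 98982), -1)) = Mul(2, Pow(4009869, -1)) = Mul(2, Rational(1, 4009869)) = Rational(2, 4009869) ≈ 4.9877e-7)
Add(Pow(Add(U, -923), 2), x) = Add(Pow(Add(Rational(427, 4), -923), 2), Rational(2, 4009869)) = Add(Pow(Rational(-3265, 4), 2), Rational(2, 4009869)) = Add(Rational(10660225, 16), Rational(2, 4009869)) = Rational(42746105760557, 64157904)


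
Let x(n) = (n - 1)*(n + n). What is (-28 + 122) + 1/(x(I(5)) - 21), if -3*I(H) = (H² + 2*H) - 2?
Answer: 22843/243 ≈ 94.004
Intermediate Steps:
I(H) = ⅔ - 2*H/3 - H²/3 (I(H) = -((H² + 2*H) - 2)/3 = -(-2 + H² + 2*H)/3 = ⅔ - 2*H/3 - H²/3)
x(n) = 2*n*(-1 + n) (x(n) = (-1 + n)*(2*n) = 2*n*(-1 + n))
(-28 + 122) + 1/(x(I(5)) - 21) = (-28 + 122) + 1/(2*(⅔ - ⅔*5 - ⅓*5²)*(-1 + (⅔ - ⅔*5 - ⅓*5²)) - 21) = 94 + 1/(2*(⅔ - 10/3 - ⅓*25)*(-1 + (⅔ - 10/3 - ⅓*25)) - 21) = 94 + 1/(2*(⅔ - 10/3 - 25/3)*(-1 + (⅔ - 10/3 - 25/3)) - 21) = 94 + 1/(2*(-11)*(-1 - 11) - 21) = 94 + 1/(2*(-11)*(-12) - 21) = 94 + 1/(264 - 21) = 94 + 1/243 = 22843/243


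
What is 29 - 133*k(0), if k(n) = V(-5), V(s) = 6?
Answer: -769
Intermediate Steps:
k(n) = 6
29 - 133*k(0) = 29 - 133*6 = 29 - 798 = -769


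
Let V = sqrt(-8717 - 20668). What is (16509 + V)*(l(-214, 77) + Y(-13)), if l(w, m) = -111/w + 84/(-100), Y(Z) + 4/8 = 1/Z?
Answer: -515675124/34775 - 93708*I*sqrt(3265)/34775 ≈ -14829.0 - 153.98*I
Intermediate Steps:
Y(Z) = -1/2 + 1/Z
l(w, m) = -21/25 - 111/w (l(w, m) = -111/w + 84*(-1/100) = -111/w - 21/25 = -21/25 - 111/w)
V = 3*I*sqrt(3265) (V = sqrt(-29385) = 3*I*sqrt(3265) ≈ 171.42*I)
(16509 + V)*(l(-214, 77) + Y(-13)) = (16509 + 3*I*sqrt(3265))*((-21/25 - 111/(-214)) + (1/2)*(2 - 1*(-13))/(-13)) = (16509 + 3*I*sqrt(3265))*((-21/25 - 111*(-1/214)) + (1/2)*(-1/13)*(2 + 13)) = (16509 + 3*I*sqrt(3265))*((-21/25 + 111/214) + (1/2)*(-1/13)*15) = (16509 + 3*I*sqrt(3265))*(-1719/5350 - 15/26) = (16509 + 3*I*sqrt(3265))*(-31236/34775) = -515675124/34775 - 93708*I*sqrt(3265)/34775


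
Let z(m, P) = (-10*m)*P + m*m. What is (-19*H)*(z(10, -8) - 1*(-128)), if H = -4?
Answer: 78128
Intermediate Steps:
z(m, P) = m**2 - 10*P*m (z(m, P) = -10*P*m + m**2 = m**2 - 10*P*m)
(-19*H)*(z(10, -8) - 1*(-128)) = (-19*(-4))*(10*(10 - 10*(-8)) - 1*(-128)) = 76*(10*(10 + 80) + 128) = 76*(10*90 + 128) = 76*(900 + 128) = 76*1028 = 78128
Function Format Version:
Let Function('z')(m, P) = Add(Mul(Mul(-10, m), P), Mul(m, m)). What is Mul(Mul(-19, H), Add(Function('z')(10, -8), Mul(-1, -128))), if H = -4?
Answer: 78128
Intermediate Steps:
Function('z')(m, P) = Add(Pow(m, 2), Mul(-10, P, m)) (Function('z')(m, P) = Add(Mul(-10, P, m), Pow(m, 2)) = Add(Pow(m, 2), Mul(-10, P, m)))
Mul(Mul(-19, H), Add(Function('z')(10, -8), Mul(-1, -128))) = Mul(Mul(-19, -4), Add(Mul(10, Add(10, Mul(-10, -8))), Mul(-1, -128))) = Mul(76, Add(Mul(10, Add(10, 80)), 128)) = Mul(76, Add(Mul(10, 90), 128)) = Mul(76, Add(900, 128)) = Mul(76, 1028) = 78128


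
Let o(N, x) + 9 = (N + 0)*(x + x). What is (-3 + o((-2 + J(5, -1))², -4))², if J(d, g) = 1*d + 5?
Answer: 274576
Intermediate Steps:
J(d, g) = 5 + d (J(d, g) = d + 5 = 5 + d)
o(N, x) = -9 + 2*N*x (o(N, x) = -9 + (N + 0)*(x + x) = -9 + N*(2*x) = -9 + 2*N*x)
(-3 + o((-2 + J(5, -1))², -4))² = (-3 + (-9 + 2*(-2 + (5 + 5))²*(-4)))² = (-3 + (-9 + 2*(-2 + 10)²*(-4)))² = (-3 + (-9 + 2*8²*(-4)))² = (-3 + (-9 + 2*64*(-4)))² = (-3 + (-9 - 512))² = (-3 - 521)² = (-524)² = 274576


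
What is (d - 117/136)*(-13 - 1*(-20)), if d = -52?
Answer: -50323/136 ≈ -370.02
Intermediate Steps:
(d - 117/136)*(-13 - 1*(-20)) = (-52 - 117/136)*(-13 - 1*(-20)) = (-52 - 117*1/136)*(-13 + 20) = (-52 - 117/136)*7 = -7189/136*7 = -50323/136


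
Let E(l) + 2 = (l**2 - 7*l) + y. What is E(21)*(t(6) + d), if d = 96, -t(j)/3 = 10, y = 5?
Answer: 19602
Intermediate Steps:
E(l) = 3 + l**2 - 7*l (E(l) = -2 + ((l**2 - 7*l) + 5) = -2 + (5 + l**2 - 7*l) = 3 + l**2 - 7*l)
t(j) = -30 (t(j) = -3*10 = -30)
E(21)*(t(6) + d) = (3 + 21**2 - 7*21)*(-30 + 96) = (3 + 441 - 147)*66 = 297*66 = 19602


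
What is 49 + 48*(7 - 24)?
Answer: -767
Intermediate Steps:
49 + 48*(7 - 24) = 49 + 48*(-17) = 49 - 816 = -767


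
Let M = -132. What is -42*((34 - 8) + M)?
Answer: 4452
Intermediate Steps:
-42*((34 - 8) + M) = -42*((34 - 8) - 132) = -42*(26 - 132) = -42*(-106) = 4452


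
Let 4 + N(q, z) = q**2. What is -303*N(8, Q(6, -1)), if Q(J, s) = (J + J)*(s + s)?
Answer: -18180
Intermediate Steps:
Q(J, s) = 4*J*s (Q(J, s) = (2*J)*(2*s) = 4*J*s)
N(q, z) = -4 + q**2
-303*N(8, Q(6, -1)) = -303*(-4 + 8**2) = -303*(-4 + 64) = -303*60 = -18180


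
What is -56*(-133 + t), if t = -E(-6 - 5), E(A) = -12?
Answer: 6776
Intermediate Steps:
t = 12 (t = -1*(-12) = 12)
-56*(-133 + t) = -56*(-133 + 12) = -56*(-121) = 6776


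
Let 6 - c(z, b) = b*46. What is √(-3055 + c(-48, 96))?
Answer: I*√7465 ≈ 86.4*I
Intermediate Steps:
c(z, b) = 6 - 46*b (c(z, b) = 6 - b*46 = 6 - 46*b)
√(-3055 + c(-48, 96)) = √(-3055 + (6 - 46*96)) = √(-3055 + (6 - 4416)) = √(-3055 - 4410) = √(-7465) = I*√7465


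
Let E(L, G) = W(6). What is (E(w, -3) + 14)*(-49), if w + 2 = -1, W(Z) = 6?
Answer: -980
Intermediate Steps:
w = -3 (w = -2 - 1 = -3)
E(L, G) = 6
(E(w, -3) + 14)*(-49) = (6 + 14)*(-49) = 20*(-49) = -980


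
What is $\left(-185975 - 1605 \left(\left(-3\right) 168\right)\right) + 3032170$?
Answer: $3655115$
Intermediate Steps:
$\left(-185975 - 1605 \left(\left(-3\right) 168\right)\right) + 3032170 = \left(-185975 - -808920\right) + 3032170 = \left(-185975 + 808920\right) + 3032170 = 622945 + 3032170 = 3655115$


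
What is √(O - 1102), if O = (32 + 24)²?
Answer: 3*√226 ≈ 45.100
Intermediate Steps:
O = 3136 (O = 56² = 3136)
√(O - 1102) = √(3136 - 1102) = √2034 = 3*√226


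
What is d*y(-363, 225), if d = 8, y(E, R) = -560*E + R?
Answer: 1628040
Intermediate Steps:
y(E, R) = R - 560*E
d*y(-363, 225) = 8*(225 - 560*(-363)) = 8*(225 + 203280) = 8*203505 = 1628040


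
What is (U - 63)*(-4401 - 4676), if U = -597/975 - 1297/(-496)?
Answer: 89252134983/161200 ≈ 5.5367e+5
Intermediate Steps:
U = 322821/161200 (U = -597*1/975 - 1297*(-1/496) = -199/325 + 1297/496 = 322821/161200 ≈ 2.0026)
(U - 63)*(-4401 - 4676) = (322821/161200 - 63)*(-4401 - 4676) = -9832779/161200*(-9077) = 89252134983/161200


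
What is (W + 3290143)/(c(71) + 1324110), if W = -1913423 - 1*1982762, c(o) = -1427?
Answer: -606042/1322683 ≈ -0.45819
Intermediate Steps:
W = -3896185 (W = -1913423 - 1982762 = -3896185)
(W + 3290143)/(c(71) + 1324110) = (-3896185 + 3290143)/(-1427 + 1324110) = -606042/1322683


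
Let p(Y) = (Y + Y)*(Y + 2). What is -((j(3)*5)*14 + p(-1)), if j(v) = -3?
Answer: 212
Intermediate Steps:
p(Y) = 2*Y*(2 + Y) (p(Y) = (2*Y)*(2 + Y) = 2*Y*(2 + Y))
-((j(3)*5)*14 + p(-1)) = -(-3*5*14 + 2*(-1)*(2 - 1)) = -(-15*14 + 2*(-1)*1) = -(-210 - 2) = -1*(-212) = 212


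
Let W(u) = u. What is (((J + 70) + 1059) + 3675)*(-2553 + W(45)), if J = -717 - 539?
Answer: -8898384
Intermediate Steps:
J = -1256
(((J + 70) + 1059) + 3675)*(-2553 + W(45)) = (((-1256 + 70) + 1059) + 3675)*(-2553 + 45) = ((-1186 + 1059) + 3675)*(-2508) = (-127 + 3675)*(-2508) = 3548*(-2508) = -8898384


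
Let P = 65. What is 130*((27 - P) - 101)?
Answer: -18070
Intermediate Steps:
130*((27 - P) - 101) = 130*((27 - 1*65) - 101) = 130*((27 - 65) - 101) = 130*(-38 - 101) = 130*(-139) = -18070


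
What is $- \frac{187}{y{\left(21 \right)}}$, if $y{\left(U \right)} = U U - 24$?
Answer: $- \frac{187}{417} \approx -0.44844$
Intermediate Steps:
$y{\left(U \right)} = -24 + U^{2}$ ($y{\left(U \right)} = U^{2} - 24 = -24 + U^{2}$)
$- \frac{187}{y{\left(21 \right)}} = - \frac{187}{-24 + 21^{2}} = - \frac{187}{-24 + 441} = - \frac{187}{417}$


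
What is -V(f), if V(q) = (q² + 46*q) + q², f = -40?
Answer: -1360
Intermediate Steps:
V(q) = 2*q² + 46*q
-V(f) = -2*(-40)*(23 - 40) = -2*(-40)*(-17) = -1*1360 = -1360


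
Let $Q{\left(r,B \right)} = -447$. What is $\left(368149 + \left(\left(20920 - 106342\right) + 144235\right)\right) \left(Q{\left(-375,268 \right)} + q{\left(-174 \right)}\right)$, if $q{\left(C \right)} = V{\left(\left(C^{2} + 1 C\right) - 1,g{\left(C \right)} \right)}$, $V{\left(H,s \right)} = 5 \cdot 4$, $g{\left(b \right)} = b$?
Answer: $-182312774$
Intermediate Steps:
$V{\left(H,s \right)} = 20$
$q{\left(C \right)} = 20$
$\left(368149 + \left(\left(20920 - 106342\right) + 144235\right)\right) \left(Q{\left(-375,268 \right)} + q{\left(-174 \right)}\right) = \left(368149 + \left(\left(20920 - 106342\right) + 144235\right)\right) \left(-447 + 20\right) = \left(368149 + \left(-85422 + 144235\right)\right) \left(-427\right) = \left(368149 + 58813\right) \left(-427\right) = 426962 \left(-427\right) = -182312774$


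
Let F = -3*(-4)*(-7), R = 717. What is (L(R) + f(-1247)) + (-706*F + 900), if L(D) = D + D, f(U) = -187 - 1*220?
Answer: 61231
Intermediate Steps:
F = -84 (F = 12*(-7) = -84)
f(U) = -407 (f(U) = -187 - 220 = -407)
L(D) = 2*D
(L(R) + f(-1247)) + (-706*F + 900) = (2*717 - 407) + (-706*(-84) + 900) = (1434 - 407) + (59304 + 900) = 1027 + 60204 = 61231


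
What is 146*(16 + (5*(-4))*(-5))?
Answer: 16936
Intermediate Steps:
146*(16 + (5*(-4))*(-5)) = 146*(16 - 20*(-5)) = 146*(16 + 100) = 146*116 = 16936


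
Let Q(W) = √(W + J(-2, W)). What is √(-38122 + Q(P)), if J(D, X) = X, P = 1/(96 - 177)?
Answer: √(-343098 + I*√2)/3 ≈ 0.0004024 + 195.25*I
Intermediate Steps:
P = -1/81 (P = 1/(-81) = -1/81 ≈ -0.012346)
Q(W) = √2*√W (Q(W) = √(W + W) = √(2*W) = √2*√W)
√(-38122 + Q(P)) = √(-38122 + √2*√(-1/81)) = √(-38122 + √2*(I/9)) = √(-38122 + I*√2/9)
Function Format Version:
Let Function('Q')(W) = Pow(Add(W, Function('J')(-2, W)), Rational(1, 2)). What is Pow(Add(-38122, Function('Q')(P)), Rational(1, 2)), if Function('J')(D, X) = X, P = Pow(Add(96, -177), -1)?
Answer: Mul(Rational(1, 3), Pow(Add(-343098, Mul(I, Pow(2, Rational(1, 2)))), Rational(1, 2))) ≈ Add(0.00040240, Mul(195.25, I))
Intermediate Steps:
P = Rational(-1, 81) (P = Pow(-81, -1) = Rational(-1, 81) ≈ -0.012346)
Function('Q')(W) = Mul(Pow(2, Rational(1, 2)), Pow(W, Rational(1, 2))) (Function('Q')(W) = Pow(Add(W, W), Rational(1, 2)) = Pow(Mul(2, W), Rational(1, 2)) = Mul(Pow(2, Rational(1, 2)), Pow(W, Rational(1, 2))))
Pow(Add(-38122, Function('Q')(P)), Rational(1, 2)) = Pow(Add(-38122, Mul(Pow(2, Rational(1, 2)), Pow(Rational(-1, 81), Rational(1, 2)))), Rational(1, 2)) = Pow(Add(-38122, Mul(Pow(2, Rational(1, 2)), Mul(Rational(1, 9), I))), Rational(1, 2)) = Pow(Add(-38122, Mul(Rational(1, 9), I, Pow(2, Rational(1, 2)))), Rational(1, 2))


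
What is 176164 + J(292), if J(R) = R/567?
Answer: 99885280/567 ≈ 1.7616e+5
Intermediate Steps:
J(R) = R/567 (J(R) = R*(1/567) = R/567)
176164 + J(292) = 176164 + (1/567)*292 = 176164 + 292/567 = 99885280/567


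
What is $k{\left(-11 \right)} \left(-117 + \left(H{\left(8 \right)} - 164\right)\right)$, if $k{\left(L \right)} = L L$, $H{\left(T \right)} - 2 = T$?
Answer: $-32791$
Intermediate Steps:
$H{\left(T \right)} = 2 + T$
$k{\left(L \right)} = L^{2}$
$k{\left(-11 \right)} \left(-117 + \left(H{\left(8 \right)} - 164\right)\right) = \left(-11\right)^{2} \left(-117 + \left(\left(2 + 8\right) - 164\right)\right) = 121 \left(-117 + \left(10 - 164\right)\right) = 121 \left(-117 - 154\right) = 121 \left(-271\right) = -32791$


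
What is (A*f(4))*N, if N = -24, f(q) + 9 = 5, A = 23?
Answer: 2208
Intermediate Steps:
f(q) = -4 (f(q) = -9 + 5 = -4)
(A*f(4))*N = (23*(-4))*(-24) = -92*(-24) = 2208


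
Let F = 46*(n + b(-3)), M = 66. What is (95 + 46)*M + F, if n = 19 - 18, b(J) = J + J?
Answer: 9076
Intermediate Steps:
b(J) = 2*J
n = 1
F = -230 (F = 46*(1 + 2*(-3)) = 46*(1 - 6) = 46*(-5) = -230)
(95 + 46)*M + F = (95 + 46)*66 - 230 = 141*66 - 230 = 9306 - 230 = 9076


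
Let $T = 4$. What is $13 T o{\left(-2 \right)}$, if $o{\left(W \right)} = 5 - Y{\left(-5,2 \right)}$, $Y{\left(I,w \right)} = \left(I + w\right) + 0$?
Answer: $416$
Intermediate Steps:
$Y{\left(I,w \right)} = I + w$
$o{\left(W \right)} = 8$ ($o{\left(W \right)} = 5 - \left(-5 + 2\right) = 5 - -3 = 5 + 3 = 8$)
$13 T o{\left(-2 \right)} = 13 \cdot 4 \cdot 8 = 52 \cdot 8 = 416$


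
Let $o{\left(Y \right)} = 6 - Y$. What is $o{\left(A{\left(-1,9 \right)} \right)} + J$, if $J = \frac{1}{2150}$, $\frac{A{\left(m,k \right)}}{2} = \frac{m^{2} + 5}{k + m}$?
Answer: $\frac{4838}{1075} \approx 4.5005$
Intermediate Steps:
$A{\left(m,k \right)} = \frac{2 \left(5 + m^{2}\right)}{k + m}$ ($A{\left(m,k \right)} = 2 \frac{m^{2} + 5}{k + m} = 2 \frac{5 + m^{2}}{k + m} = \frac{2 \left(5 + m^{2}\right)}{k + m}$)
$J = \frac{1}{2150} \approx 0.00046512$
$o{\left(A{\left(-1,9 \right)} \right)} + J = \left(6 - \frac{2 \left(5 + \left(-1\right)^{2}\right)}{9 - 1}\right) + \frac{1}{2150} = \left(6 - \frac{2 \left(5 + 1\right)}{8}\right) + \frac{1}{2150} = \left(6 - 2 \cdot \frac{1}{8} \cdot 6\right) + \frac{1}{2150} = \left(6 - \frac{3}{2}\right) + \frac{1}{2150} = \frac{9}{2} + \frac{1}{2150} = \frac{4838}{1075}$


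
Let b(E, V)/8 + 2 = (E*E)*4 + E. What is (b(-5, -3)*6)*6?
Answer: 26784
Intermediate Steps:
b(E, V) = -16 + 8*E + 32*E**2 (b(E, V) = -16 + 8*((E*E)*4 + E) = -16 + 8*(E**2*4 + E) = -16 + 8*(4*E**2 + E) = -16 + 8*(E + 4*E**2) = -16 + (8*E + 32*E**2) = -16 + 8*E + 32*E**2)
(b(-5, -3)*6)*6 = ((-16 + 8*(-5) + 32*(-5)**2)*6)*6 = ((-16 - 40 + 32*25)*6)*6 = ((-16 - 40 + 800)*6)*6 = (744*6)*6 = 4464*6 = 26784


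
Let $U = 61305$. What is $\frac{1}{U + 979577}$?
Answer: $\frac{1}{1040882} \approx 9.6072 \cdot 10^{-7}$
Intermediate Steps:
$\frac{1}{U + 979577} = \frac{1}{61305 + 979577} = \frac{1}{1040882}$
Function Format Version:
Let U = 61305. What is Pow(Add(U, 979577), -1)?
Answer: Rational(1, 1040882) ≈ 9.6072e-7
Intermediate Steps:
Pow(Add(U, 979577), -1) = Pow(Add(61305, 979577), -1) = Pow(1040882, -1) = Rational(1, 1040882)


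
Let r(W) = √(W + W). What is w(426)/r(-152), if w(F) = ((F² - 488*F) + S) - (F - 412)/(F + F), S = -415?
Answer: 11428309*I*√19/32376 ≈ 1538.6*I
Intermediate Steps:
r(W) = √2*√W (r(W) = √(2*W) = √2*√W)
w(F) = -415 + F² - 488*F - (-412 + F)/(2*F) (w(F) = ((F² - 488*F) - 415) - (F - 412)/(F + F) = (-415 + F² - 488*F) - (-412 + F)/(2*F) = -415 + F² - 488*F - (-412 + F)/(2*F))
w(426)/r(-152) = (-831/2 + 426² - 488*426 + 206/426)/((√2*√(-152))) = (-831/2 + 181476 - 207888 + 206*(1/426))/((√2*(2*I*√38))) = (-831/2 + 181476 - 207888 + 103/213)/((4*I*√19)) = -(-11428309)*I*√19/32376 = 11428309*I*√19/32376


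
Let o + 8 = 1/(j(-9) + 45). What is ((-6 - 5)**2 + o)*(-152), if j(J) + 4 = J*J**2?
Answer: -1477117/86 ≈ -17176.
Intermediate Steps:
j(J) = -4 + J**3 (j(J) = -4 + J*J**2 = -4 + J**3)
o = -5505/688 (o = -8 + 1/((-4 + (-9)**3) + 45) = -8 + 1/((-4 - 729) + 45) = -8 + 1/(-733 + 45) = -8 + 1/(-688) = -8 - 1/688 = -5505/688 ≈ -8.0014)
((-6 - 5)**2 + o)*(-152) = ((-6 - 5)**2 - 5505/688)*(-152) = ((-11)**2 - 5505/688)*(-152) = (121 - 5505/688)*(-152) = (77743/688)*(-152) = -1477117/86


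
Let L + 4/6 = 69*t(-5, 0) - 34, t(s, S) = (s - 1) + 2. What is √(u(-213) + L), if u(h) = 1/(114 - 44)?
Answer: I*√13699770/210 ≈ 17.625*I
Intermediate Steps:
t(s, S) = 1 + s (t(s, S) = (-1 + s) + 2 = 1 + s)
u(h) = 1/70
L = -932/3 (L = -⅔ + (69*(1 - 5) - 34) = -⅔ + (69*(-4) - 34) = -⅔ + (-276 - 34) = -⅔ - 310 = -932/3 ≈ -310.67)
√(u(-213) + L) = √(1/70 - 932/3) = √(-65237/210) = I*√13699770/210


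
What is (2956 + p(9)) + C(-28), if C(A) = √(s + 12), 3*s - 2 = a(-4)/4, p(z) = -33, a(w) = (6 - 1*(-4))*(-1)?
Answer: 2923 + √426/6 ≈ 2926.4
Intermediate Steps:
a(w) = -10 (a(w) = (6 + 4)*(-1) = 10*(-1) = -10)
s = -⅙ (s = ⅔ + (-10/4)/3 = ⅔ + (-10*¼)/3 = ⅔ + (⅓)*(-5/2) = ⅔ - ⅚ = -⅙ ≈ -0.16667)
C(A) = √426/6 (C(A) = √(-⅙ + 12) = √(71/6) = √426/6)
(2956 + p(9)) + C(-28) = (2956 - 33) + √426/6 = 2923 + √426/6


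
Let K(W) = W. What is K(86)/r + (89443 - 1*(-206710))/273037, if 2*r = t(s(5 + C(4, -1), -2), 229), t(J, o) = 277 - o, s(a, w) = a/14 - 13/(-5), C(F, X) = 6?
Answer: 15294427/3276444 ≈ 4.6680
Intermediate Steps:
s(a, w) = 13/5 + a/14 (s(a, w) = a*(1/14) - 13*(-1/5) = a/14 + 13/5 = 13/5 + a/14)
r = 24 (r = (277 - 1*229)/2 = (277 - 229)/2 = (1/2)*48 = 24)
K(86)/r + (89443 - 1*(-206710))/273037 = 86/24 + (89443 - 1*(-206710))/273037 = 86*(1/24) + (89443 + 206710)*(1/273037) = 43/12 + 296153*(1/273037) = 43/12 + 296153/273037 = 15294427/3276444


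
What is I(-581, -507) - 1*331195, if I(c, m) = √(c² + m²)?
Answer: -331195 + √594610 ≈ -3.3042e+5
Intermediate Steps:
I(-581, -507) - 1*331195 = √((-581)² + (-507)²) - 1*331195 = √(337561 + 257049) - 331195 = √594610 - 331195 = -331195 + √594610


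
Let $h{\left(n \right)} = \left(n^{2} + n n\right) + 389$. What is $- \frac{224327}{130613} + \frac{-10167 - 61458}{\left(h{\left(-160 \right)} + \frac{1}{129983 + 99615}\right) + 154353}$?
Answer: $- \frac{4251658045638803}{2058629428109107} \approx -2.0653$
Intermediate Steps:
$h{\left(n \right)} = 389 + 2 n^{2}$ ($h{\left(n \right)} = \left(n^{2} + n^{2}\right) + 389 = 2 n^{2} + 389 = 389 + 2 n^{2}$)
$- \frac{224327}{130613} + \frac{-10167 - 61458}{\left(h{\left(-160 \right)} + \frac{1}{129983 + 99615}\right) + 154353} = - \frac{224327}{130613} + \frac{-10167 - 61458}{\left(\left(389 + 2 \left(-160\right)^{2}\right) + \frac{1}{129983 + 99615}\right) + 154353} = \left(-224327\right) \frac{1}{130613} - \frac{71625}{\left(\left(389 + 2 \cdot 25600\right) + \frac{1}{229598}\right) + 154353} = - \frac{224327}{130613} - \frac{71625}{\left(\left(389 + 51200\right) + \frac{1}{229598}\right) + 154353} = - \frac{224327}{130613} - \frac{71625}{\left(51589 + \frac{1}{229598}\right) + 154353} = - \frac{224327}{130613} - \frac{71625}{\frac{11844731223}{229598} + 154353} = - \frac{224327}{130613} - \frac{71625}{\frac{47283871317}{229598}} = - \frac{224327}{130613} - \frac{5481652250}{15761290439} = - \frac{4251658045638803}{2058629428109107}$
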